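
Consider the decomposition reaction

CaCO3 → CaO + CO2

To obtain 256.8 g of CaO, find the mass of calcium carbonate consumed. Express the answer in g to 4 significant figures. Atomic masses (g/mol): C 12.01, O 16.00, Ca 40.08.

M(CaO) = 40.08 + 16.00 = 56.08 g/mol.
M(CaCO3) = 40.08 + 12.01 + 3(16.00) = 100.09 g/mol.
n(CaO) = 256.80 g / 56.08 g/mol = 4.5792 mol.
From the equation the CaO:CaCO3 mole ratio is 1:1, so n(CaCO3) = 4.5792 × 1/1 = 4.5792 mol.
Mass of CaCO3 = 4.5792 mol × 100.09 g/mol = 458.33 g.

458.3 g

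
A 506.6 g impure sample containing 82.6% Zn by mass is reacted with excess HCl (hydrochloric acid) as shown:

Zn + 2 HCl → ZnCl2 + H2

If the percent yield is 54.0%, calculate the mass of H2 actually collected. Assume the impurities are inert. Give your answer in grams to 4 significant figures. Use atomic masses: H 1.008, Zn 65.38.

6.968 g

Pure Zn available = 506.6 g × 0.826 = 418.45 g.
M(Zn) = 65.38 g/mol.
M(H2) = 2(1.008) = 2.016 g/mol.
n(Zn) = 418.45 g / 65.38 g/mol = 6.4003 mol.
From the equation the Zn:H2 mole ratio is 1:1, so n(H2) = 6.4003 × 1/1 = 6.4003 mol.
Mass of H2 = 6.4003 mol × 2.016 g/mol = 12.903 g.
Actual mass collected = 12.903 g × 0.540 = 6.9676 g.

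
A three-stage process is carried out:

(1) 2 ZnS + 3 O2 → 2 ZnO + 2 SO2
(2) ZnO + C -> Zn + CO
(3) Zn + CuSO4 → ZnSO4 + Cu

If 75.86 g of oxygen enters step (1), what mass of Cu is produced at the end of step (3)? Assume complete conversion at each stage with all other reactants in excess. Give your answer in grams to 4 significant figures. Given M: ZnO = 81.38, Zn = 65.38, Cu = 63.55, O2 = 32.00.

100.4 g

n(O2) = 75.86 / 32.00 = 2.3706 mol.
Reaction (1): O2→ZnO ratio 3:2 ⇒ n(ZnO) = 1.5804 mol.
Reaction (2): ZnO→Zn ratio 1:1 ⇒ n(Zn) = 1.5804 mol.
Reaction (3): Zn→Cu ratio 1:1 ⇒ n(Cu) = 1.5804 mol.
Mass of Cu = 1.5804 × 63.55 = 100.44 g.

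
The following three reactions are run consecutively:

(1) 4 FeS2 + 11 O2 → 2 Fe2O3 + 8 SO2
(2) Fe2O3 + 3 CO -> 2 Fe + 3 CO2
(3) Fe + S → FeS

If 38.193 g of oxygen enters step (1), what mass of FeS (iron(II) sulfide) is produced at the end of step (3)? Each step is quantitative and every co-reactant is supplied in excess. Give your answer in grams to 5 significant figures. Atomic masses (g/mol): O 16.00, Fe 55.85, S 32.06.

38.154 g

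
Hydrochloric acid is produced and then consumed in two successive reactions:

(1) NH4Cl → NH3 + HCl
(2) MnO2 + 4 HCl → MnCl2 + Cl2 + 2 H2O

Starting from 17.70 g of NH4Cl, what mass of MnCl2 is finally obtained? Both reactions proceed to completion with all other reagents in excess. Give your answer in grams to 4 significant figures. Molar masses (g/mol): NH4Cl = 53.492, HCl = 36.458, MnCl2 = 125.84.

10.41 g

n(NH4Cl) = 17.700 / 53.492 = 0.33089 mol.
Step 1 gives a 1:1 ratio of NH4Cl to HCl, so n(HCl) = 0.33089 mol.
In step 2 the HCl:MnCl2 ratio is 4:1, so n(MnCl2) = 0.082723 mol.
Mass of MnCl2 = 0.082723 × 125.84 = 10.410 g.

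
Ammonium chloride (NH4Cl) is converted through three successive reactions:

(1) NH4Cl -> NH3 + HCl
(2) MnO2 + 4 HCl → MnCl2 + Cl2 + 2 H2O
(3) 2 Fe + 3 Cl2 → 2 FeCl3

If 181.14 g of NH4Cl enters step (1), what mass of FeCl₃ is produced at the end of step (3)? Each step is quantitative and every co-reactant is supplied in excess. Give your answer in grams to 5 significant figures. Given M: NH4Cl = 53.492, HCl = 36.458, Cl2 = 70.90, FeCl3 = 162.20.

n(NH4Cl) = 181.14 / 53.492 = 3.38630 mol.
Reaction (1): NH4Cl→HCl ratio 1:1 ⇒ n(HCl) = 3.38630 mol.
Reaction (2): HCl→Cl2 ratio 4:1 ⇒ n(Cl2) = 0.846575 mol.
Reaction (3): Cl2→FeCl3 ratio 3:2 ⇒ n(FeCl3) = 0.564383 mol.
Mass of FeCl3 = 0.564383 × 162.20 = 91.5430 g.

91.543 g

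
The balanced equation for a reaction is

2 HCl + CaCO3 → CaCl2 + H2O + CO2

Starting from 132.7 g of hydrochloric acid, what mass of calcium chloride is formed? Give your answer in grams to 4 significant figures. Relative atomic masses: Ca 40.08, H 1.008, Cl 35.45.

202.0 g

M(HCl) = 1.008 + 35.45 = 36.458 g/mol.
M(CaCl2) = 40.08 + 2(35.45) = 110.98 g/mol.
n(HCl) = 132.70 g / 36.458 g/mol = 3.6398 mol.
From the equation the HCl:CaCl2 mole ratio is 2:1, so n(CaCl2) = 3.6398 × 1/2 = 1.8199 mol.
Mass of CaCl2 = 1.8199 mol × 110.98 g/mol = 201.97 g.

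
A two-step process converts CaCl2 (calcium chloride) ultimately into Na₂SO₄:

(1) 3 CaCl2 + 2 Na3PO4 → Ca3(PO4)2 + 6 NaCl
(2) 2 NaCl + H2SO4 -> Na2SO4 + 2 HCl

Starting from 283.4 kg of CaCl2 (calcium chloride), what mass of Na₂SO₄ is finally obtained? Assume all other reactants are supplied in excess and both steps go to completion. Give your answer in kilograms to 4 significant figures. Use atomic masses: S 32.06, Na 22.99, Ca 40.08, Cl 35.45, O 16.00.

362.7 kg

M(CaCl2) = 40.08 + 2(35.45) = 110.98 g/mol.
M(Na2SO4) = 2(22.99) + 32.06 + 4(16.00) = 142.04 g/mol.
283.4 kg = 283400 g.
n(CaCl2) = 283400 / 110.98 = 2553.6 mol.
Step 1 gives a 3:6 ratio of CaCl2 to NaCl, so n(NaCl) = 5107.2 mol.
In step 2 the NaCl:Na2SO4 ratio is 2:1, so n(Na2SO4) = 2553.6 mol.
Mass of Na2SO4 = 2553.6 × 142.04 = 362720 g = 362.7 kg.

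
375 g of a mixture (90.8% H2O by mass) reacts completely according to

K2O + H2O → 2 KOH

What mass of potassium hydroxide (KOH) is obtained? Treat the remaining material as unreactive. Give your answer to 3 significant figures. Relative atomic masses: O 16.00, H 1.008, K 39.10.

2120 g

Mass of pure H2O = 375 g × 0.908 = 340.5 g.
M(H2O) = 2(1.008) + 16.00 = 18.016 g/mol.
M(KOH) = 39.10 + 16.00 + 1.008 = 56.108 g/mol.
n(H2O) = 340.5 g / 18.016 g/mol = 18.90 mol.
From the equation the H2O:KOH mole ratio is 1:2, so n(KOH) = 18.90 × 2/1 = 37.80 mol.
Mass of KOH = 37.80 mol × 56.108 g/mol = 2121 g.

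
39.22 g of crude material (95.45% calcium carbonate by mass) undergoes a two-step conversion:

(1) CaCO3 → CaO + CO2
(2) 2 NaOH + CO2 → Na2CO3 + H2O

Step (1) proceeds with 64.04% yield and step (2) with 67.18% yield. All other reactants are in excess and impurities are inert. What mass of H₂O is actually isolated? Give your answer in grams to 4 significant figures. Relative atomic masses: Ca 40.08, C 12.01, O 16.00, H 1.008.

2.899 g

Pure CaCO3 = 39.22 × 0.9545 = 37.435 g.
M(CaCO3) = 40.08 + 12.01 + 3(16.00) = 100.09 g/mol.
M(H2O) = 2(1.008) + 16.00 = 18.016 g/mol.
n(CaCO3) = 37.435 / 100.09 = 0.37402 mol.
Step 1 (CaCO3:CO2 = 1:1): theoretical n(CO2) = 0.37402 mol; at 64.04% yield, n(CO2) = 0.23952 mol.
Step 2 (CO2:H2O = 1:1): theoretical n(H2O) = 0.23952 mol, so theoretical mass = 0.23952 × 18.016 = 4.3152 g.
At 67.18% yield, actual mass of H2O = 4.3152 × 0.6718 = 2.8990 g.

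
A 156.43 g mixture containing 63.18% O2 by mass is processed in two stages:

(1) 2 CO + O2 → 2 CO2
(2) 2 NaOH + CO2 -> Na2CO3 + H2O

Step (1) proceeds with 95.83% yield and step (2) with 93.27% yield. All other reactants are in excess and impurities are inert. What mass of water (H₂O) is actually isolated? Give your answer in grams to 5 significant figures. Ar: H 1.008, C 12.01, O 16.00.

Pure O2 = 156.43 × 0.6318 = 98.8325 g.
M(O2) = 2(16.00) = 32.00 g/mol.
M(H2O) = 2(1.008) + 16.00 = 18.016 g/mol.
n(O2) = 98.8325 / 32.00 = 3.08851 mol.
Step 1 (O2:CO2 = 1:2): theoretical n(CO2) = 6.17703 mol; at 95.83% yield, n(CO2) = 5.91945 mol.
Step 2 (CO2:H2O = 1:1): theoretical n(H2O) = 5.91945 mol, so theoretical mass = 5.91945 × 18.016 = 106.645 g.
At 93.27% yield, actual mass of H2O = 106.645 × 0.9327 = 99.4676 g.

99.468 g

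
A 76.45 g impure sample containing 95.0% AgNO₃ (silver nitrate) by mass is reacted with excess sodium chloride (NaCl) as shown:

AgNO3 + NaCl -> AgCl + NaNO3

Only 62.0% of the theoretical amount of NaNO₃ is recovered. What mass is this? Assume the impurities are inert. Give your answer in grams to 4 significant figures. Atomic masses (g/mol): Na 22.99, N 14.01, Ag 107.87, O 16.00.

22.53 g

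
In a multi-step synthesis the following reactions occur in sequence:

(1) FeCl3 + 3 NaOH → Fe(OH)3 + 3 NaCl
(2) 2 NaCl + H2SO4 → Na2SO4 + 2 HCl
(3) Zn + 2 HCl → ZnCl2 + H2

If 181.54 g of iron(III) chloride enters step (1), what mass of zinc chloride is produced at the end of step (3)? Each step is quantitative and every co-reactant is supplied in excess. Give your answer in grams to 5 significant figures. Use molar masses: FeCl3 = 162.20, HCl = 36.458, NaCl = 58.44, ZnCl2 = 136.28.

228.79 g

n(FeCl3) = 181.54 / 162.20 = 1.11924 mol.
Reaction (1): FeCl3→NaCl ratio 1:3 ⇒ n(NaCl) = 3.35771 mol.
Reaction (2): NaCl→HCl ratio 2:2 ⇒ n(HCl) = 3.35771 mol.
Reaction (3): HCl→ZnCl2 ratio 2:1 ⇒ n(ZnCl2) = 1.67885 mol.
Mass of ZnCl2 = 1.67885 × 136.28 = 228.794 g.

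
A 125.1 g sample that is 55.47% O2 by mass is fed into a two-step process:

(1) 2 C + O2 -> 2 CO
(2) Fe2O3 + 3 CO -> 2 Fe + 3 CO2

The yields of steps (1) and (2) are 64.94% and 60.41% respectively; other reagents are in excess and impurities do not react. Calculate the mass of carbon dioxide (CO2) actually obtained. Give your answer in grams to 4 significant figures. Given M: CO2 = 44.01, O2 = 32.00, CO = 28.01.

74.88 g

Pure O2 = 125.1 × 0.5547 = 69.393 g.
n(O2) = 69.393 / 32.00 = 2.1685 mol.
Step 1 (O2:CO = 1:2): theoretical n(CO) = 4.3371 mol; at 64.94% yield, n(CO) = 2.8165 mol.
Step 2 (CO:CO2 = 3:3): theoretical n(CO2) = 2.8165 mol, so theoretical mass = 2.8165 × 44.01 = 123.95 g.
At 60.41% yield, actual mass of CO2 = 123.95 × 0.6041 = 74.880 g.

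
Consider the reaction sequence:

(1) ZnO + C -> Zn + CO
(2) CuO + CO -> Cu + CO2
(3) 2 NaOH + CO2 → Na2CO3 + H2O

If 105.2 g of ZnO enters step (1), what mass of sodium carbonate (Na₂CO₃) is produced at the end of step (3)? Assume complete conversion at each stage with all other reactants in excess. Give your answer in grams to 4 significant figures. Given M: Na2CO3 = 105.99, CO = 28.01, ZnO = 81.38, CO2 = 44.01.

n(ZnO) = 105.2 / 81.38 = 1.2927 mol.
Reaction (1): ZnO→CO ratio 1:1 ⇒ n(CO) = 1.2927 mol.
Reaction (2): CO→CO2 ratio 1:1 ⇒ n(CO2) = 1.2927 mol.
Reaction (3): CO2→Na2CO3 ratio 1:1 ⇒ n(Na2CO3) = 1.2927 mol.
Mass of Na2CO3 = 1.2927 × 105.99 = 137.01 g.

137.0 g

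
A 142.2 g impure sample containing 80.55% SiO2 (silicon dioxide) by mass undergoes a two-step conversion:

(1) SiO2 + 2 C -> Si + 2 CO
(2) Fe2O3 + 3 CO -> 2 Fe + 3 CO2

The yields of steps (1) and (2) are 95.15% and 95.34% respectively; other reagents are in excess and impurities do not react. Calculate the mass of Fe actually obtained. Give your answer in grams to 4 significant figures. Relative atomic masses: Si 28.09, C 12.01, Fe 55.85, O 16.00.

128.8 g

Pure SiO2 = 142.2 × 0.8055 = 114.54 g.
M(SiO2) = 28.09 + 2(16.00) = 60.09 g/mol.
M(Fe) = 55.85 g/mol.
n(SiO2) = 114.54 / 60.09 = 1.9062 mol.
Step 1 (SiO2:CO = 1:2): theoretical n(CO) = 3.8124 mol; at 95.15% yield, n(CO) = 3.6275 mol.
Step 2 (CO:Fe = 3:2): theoretical n(Fe) = 2.4183 mol, so theoretical mass = 2.4183 × 55.85 = 135.06 g.
At 95.34% yield, actual mass of Fe = 135.06 × 0.9534 = 128.77 g.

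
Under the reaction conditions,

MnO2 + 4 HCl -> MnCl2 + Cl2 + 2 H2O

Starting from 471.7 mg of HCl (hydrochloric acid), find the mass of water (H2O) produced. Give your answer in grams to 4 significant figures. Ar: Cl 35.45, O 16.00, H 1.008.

0.1165 g

M(HCl) = 1.008 + 35.45 = 36.458 g/mol.
M(H2O) = 2(1.008) + 16.00 = 18.016 g/mol.
Convert: 471.7 mg = 0.47170 g.
n(HCl) = 0.47170 g / 36.458 g/mol = 0.012938 mol.
From the equation the HCl:H2O mole ratio is 4:2, so n(H2O) = 0.012938 × 2/4 = 0.0064691 mol.
Mass of H2O = 0.0064691 mol × 18.016 g/mol = 0.11655 g.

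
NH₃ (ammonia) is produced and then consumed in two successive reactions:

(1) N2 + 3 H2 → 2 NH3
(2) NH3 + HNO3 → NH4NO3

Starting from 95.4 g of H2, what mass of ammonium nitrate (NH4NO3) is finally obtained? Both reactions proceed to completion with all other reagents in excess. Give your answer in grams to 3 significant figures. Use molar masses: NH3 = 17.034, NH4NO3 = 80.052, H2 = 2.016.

2530 g

n(H2) = 95.40 / 2.016 = 47.32 mol.
Step 1 gives a 3:2 ratio of H2 to NH3, so n(NH3) = 31.55 mol.
In step 2 the NH3:NH4NO3 ratio is 1:1, so n(NH4NO3) = 31.55 mol.
Mass of NH4NO3 = 31.55 × 80.052 = 2525 g.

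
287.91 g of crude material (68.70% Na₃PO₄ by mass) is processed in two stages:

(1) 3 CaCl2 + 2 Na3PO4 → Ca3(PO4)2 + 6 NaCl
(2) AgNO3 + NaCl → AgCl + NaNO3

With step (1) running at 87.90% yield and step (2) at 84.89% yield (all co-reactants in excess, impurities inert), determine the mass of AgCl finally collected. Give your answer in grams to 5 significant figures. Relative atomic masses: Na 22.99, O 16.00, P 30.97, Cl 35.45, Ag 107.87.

387.08 g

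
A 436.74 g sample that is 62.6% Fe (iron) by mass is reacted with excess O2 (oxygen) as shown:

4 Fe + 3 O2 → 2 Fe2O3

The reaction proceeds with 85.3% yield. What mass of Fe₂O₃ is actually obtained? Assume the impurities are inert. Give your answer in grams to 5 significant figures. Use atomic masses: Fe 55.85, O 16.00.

Pure Fe available = 436.74 g × 0.626 = 273.399 g.
M(Fe) = 55.85 g/mol.
M(Fe2O3) = 2(55.85) + 3(16.00) = 159.70 g/mol.
n(Fe) = 273.399 g / 55.85 g/mol = 4.89524 mol.
From the equation the Fe:Fe2O3 mole ratio is 4:2, so n(Fe2O3) = 4.89524 × 2/4 = 2.44762 mol.
Mass of Fe2O3 = 2.44762 mol × 159.70 g/mol = 390.885 g.
Actual mass collected = 390.885 g × 0.853 = 333.425 g.

333.42 g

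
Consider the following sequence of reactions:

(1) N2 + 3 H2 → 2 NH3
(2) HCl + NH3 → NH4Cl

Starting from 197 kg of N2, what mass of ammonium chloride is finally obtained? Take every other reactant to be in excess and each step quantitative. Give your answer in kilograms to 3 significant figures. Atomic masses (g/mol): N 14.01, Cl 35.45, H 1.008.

752 kg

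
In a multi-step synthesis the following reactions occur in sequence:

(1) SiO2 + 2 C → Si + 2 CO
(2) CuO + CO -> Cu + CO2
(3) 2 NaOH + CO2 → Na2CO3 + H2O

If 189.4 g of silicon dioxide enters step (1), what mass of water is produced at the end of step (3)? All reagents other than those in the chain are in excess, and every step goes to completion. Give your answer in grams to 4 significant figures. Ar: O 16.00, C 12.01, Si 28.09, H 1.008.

113.6 g

M(SiO2) = 28.09 + 2(16.00) = 60.09 g/mol.
M(H2O) = 2(1.008) + 16.00 = 18.016 g/mol.
n(SiO2) = 189.4 / 60.09 = 3.1519 mol.
Reaction (1): SiO2→CO ratio 1:2 ⇒ n(CO) = 6.3039 mol.
Reaction (2): CO→CO2 ratio 1:1 ⇒ n(CO2) = 6.3039 mol.
Reaction (3): CO2→H2O ratio 1:1 ⇒ n(H2O) = 6.3039 mol.
Mass of H2O = 6.3039 × 18.016 = 113.57 g.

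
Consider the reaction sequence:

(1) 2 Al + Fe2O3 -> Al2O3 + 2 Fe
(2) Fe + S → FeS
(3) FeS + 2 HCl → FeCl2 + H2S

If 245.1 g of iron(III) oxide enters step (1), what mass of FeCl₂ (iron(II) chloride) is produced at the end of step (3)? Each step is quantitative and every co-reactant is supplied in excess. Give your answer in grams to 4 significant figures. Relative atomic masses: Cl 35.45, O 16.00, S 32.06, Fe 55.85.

M(Fe2O3) = 2(55.85) + 3(16.00) = 159.70 g/mol.
M(FeCl2) = 55.85 + 2(35.45) = 126.75 g/mol.
n(Fe2O3) = 245.1 / 159.70 = 1.5348 mol.
Reaction (1): Fe2O3→Fe ratio 1:2 ⇒ n(Fe) = 3.0695 mol.
Reaction (2): Fe→FeS ratio 1:1 ⇒ n(FeS) = 3.0695 mol.
Reaction (3): FeS→FeCl2 ratio 1:1 ⇒ n(FeCl2) = 3.0695 mol.
Mass of FeCl2 = 3.0695 × 126.75 = 389.06 g.

389.1 g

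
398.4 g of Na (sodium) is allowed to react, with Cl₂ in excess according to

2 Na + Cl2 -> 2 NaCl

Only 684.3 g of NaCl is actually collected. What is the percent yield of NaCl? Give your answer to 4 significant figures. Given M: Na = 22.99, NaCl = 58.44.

n(Na) = 398.40 g / 22.99 g/mol = 17.329 mol.
From the equation the Na:NaCl mole ratio is 2:2, so n(NaCl) = 17.329 × 2/2 = 17.329 mol.
Mass of NaCl = 17.329 mol × 58.44 g/mol = 1012.7 g.
This is the theoretical yield. Percent yield = 684.3 g / 1012.7 g × 100% = 67.570%.

67.57 %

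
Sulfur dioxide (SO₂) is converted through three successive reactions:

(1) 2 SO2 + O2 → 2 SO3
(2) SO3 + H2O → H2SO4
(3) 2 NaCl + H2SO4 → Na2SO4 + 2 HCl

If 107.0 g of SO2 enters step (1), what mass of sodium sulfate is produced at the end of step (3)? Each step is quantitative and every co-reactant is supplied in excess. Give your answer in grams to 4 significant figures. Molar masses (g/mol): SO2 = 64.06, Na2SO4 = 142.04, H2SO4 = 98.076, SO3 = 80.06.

n(SO2) = 107.0 / 64.06 = 1.6703 mol.
Reaction (1): SO2→SO3 ratio 2:2 ⇒ n(SO3) = 1.6703 mol.
Reaction (2): SO3→H2SO4 ratio 1:1 ⇒ n(H2SO4) = 1.6703 mol.
Reaction (3): H2SO4→Na2SO4 ratio 1:1 ⇒ n(Na2SO4) = 1.6703 mol.
Mass of Na2SO4 = 1.6703 × 142.04 = 237.25 g.

237.3 g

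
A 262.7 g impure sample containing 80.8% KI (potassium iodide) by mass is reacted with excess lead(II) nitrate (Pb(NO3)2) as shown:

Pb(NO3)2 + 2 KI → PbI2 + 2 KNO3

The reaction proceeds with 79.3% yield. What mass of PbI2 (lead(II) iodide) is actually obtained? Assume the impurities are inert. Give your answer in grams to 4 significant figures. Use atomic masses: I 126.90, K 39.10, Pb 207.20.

Pure KI available = 262.7 g × 0.808 = 212.26 g.
M(KI) = 39.10 + 126.90 = 166.00 g/mol.
M(PbI2) = 207.20 + 2(126.90) = 461.00 g/mol.
n(KI) = 212.26 g / 166.00 g/mol = 1.2787 mol.
From the equation the KI:PbI2 mole ratio is 2:1, so n(PbI2) = 1.2787 × 1/2 = 0.63934 mol.
Mass of PbI2 = 0.63934 mol × 461.00 g/mol = 294.74 g.
Actual mass collected = 294.74 g × 0.793 = 233.73 g.

233.7 g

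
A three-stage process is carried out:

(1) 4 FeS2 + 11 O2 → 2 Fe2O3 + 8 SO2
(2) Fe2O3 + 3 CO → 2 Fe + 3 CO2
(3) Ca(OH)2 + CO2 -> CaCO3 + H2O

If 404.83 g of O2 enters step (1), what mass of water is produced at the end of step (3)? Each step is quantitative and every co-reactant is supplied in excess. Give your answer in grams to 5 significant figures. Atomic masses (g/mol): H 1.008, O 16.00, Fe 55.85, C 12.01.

124.32 g

M(O2) = 2(16.00) = 32.00 g/mol.
M(H2O) = 2(1.008) + 16.00 = 18.016 g/mol.
n(O2) = 404.83 / 32.00 = 12.6509 mol.
Reaction (1): O2→Fe2O3 ratio 11:2 ⇒ n(Fe2O3) = 2.30017 mol.
Reaction (2): Fe2O3→CO2 ratio 1:3 ⇒ n(CO2) = 6.90051 mol.
Reaction (3): CO2→H2O ratio 1:1 ⇒ n(H2O) = 6.90051 mol.
Mass of H2O = 6.90051 × 18.016 = 124.320 g.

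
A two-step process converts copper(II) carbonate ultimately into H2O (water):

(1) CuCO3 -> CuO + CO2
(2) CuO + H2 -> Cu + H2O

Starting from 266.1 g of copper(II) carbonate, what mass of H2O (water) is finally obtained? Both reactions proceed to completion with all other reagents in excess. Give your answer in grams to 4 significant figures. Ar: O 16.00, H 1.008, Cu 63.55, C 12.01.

38.80 g

M(CuCO3) = 63.55 + 12.01 + 3(16.00) = 123.56 g/mol.
M(H2O) = 2(1.008) + 16.00 = 18.016 g/mol.
n(CuCO3) = 266.10 / 123.56 = 2.1536 mol.
Step 1 gives a 1:1 ratio of CuCO3 to CuO, so n(CuO) = 2.1536 mol.
In step 2 the CuO:H2O ratio is 1:1, so n(H2O) = 2.1536 mol.
Mass of H2O = 2.1536 × 18.016 = 38.799 g.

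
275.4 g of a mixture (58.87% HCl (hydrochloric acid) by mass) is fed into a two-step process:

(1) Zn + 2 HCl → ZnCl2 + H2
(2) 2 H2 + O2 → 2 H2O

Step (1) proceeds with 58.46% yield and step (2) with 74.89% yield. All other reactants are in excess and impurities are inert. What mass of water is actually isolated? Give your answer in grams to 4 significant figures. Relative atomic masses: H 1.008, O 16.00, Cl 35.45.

Pure HCl = 275.4 × 0.5887 = 162.13 g.
M(HCl) = 1.008 + 35.45 = 36.458 g/mol.
M(H2O) = 2(1.008) + 16.00 = 18.016 g/mol.
n(HCl) = 162.13 / 36.458 = 4.4470 mol.
Step 1 (HCl:H2 = 2:1): theoretical n(H2) = 2.2235 mol; at 58.46% yield, n(H2) = 1.2999 mol.
Step 2 (H2:H2O = 2:2): theoretical n(H2O) = 1.2999 mol, so theoretical mass = 1.2999 × 18.016 = 23.418 g.
At 74.89% yield, actual mass of H2O = 23.418 × 0.7489 = 17.538 g.

17.54 g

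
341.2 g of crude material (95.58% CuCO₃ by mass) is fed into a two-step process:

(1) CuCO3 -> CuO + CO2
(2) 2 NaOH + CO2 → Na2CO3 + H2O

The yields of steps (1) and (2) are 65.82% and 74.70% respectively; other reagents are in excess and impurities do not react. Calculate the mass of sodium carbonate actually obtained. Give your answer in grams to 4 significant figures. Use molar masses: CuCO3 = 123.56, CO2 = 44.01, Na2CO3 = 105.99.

Pure CuCO3 = 341.2 × 0.9558 = 326.12 g.
n(CuCO3) = 326.12 / 123.56 = 2.6394 mol.
Step 1 (CuCO3:CO2 = 1:1): theoretical n(CO2) = 2.6394 mol; at 65.82% yield, n(CO2) = 1.7372 mol.
Step 2 (CO2:Na2CO3 = 1:1): theoretical n(Na2CO3) = 1.7372 mol, so theoretical mass = 1.7372 × 105.99 = 184.13 g.
At 74.70% yield, actual mass of Na2CO3 = 184.13 × 0.7470 = 137.54 g.

137.5 g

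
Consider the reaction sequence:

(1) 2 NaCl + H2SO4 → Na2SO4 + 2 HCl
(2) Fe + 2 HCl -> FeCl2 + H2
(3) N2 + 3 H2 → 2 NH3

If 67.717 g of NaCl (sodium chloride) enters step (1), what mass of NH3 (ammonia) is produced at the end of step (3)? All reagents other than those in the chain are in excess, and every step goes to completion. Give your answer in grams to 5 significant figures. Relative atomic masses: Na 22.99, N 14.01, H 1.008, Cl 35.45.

6.5793 g

M(NaCl) = 22.99 + 35.45 = 58.44 g/mol.
M(NH3) = 14.01 + 3(1.008) = 17.034 g/mol.
n(NaCl) = 67.717 / 58.44 = 1.15874 mol.
Reaction (1): NaCl→HCl ratio 2:2 ⇒ n(HCl) = 1.15874 mol.
Reaction (2): HCl→H2 ratio 2:1 ⇒ n(H2) = 0.579372 mol.
Reaction (3): H2→NH3 ratio 3:2 ⇒ n(NH3) = 0.386248 mol.
Mass of NH3 = 0.386248 × 17.034 = 6.57935 g.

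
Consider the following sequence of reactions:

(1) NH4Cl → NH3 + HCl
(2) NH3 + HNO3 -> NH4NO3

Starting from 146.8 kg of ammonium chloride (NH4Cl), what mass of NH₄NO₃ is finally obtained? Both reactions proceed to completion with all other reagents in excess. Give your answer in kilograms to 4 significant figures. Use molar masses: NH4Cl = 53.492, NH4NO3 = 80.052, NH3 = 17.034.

219.7 kg

146.8 kg = 146800 g.
n(NH4Cl) = 146800 / 53.492 = 2744.3 mol.
Step 1 gives a 1:1 ratio of NH4Cl to NH3, so n(NH3) = 2744.3 mol.
In step 2 the NH3:NH4NO3 ratio is 1:1, so n(NH4NO3) = 2744.3 mol.
Mass of NH4NO3 = 2744.3 × 80.052 = 219690 g = 219.7 kg.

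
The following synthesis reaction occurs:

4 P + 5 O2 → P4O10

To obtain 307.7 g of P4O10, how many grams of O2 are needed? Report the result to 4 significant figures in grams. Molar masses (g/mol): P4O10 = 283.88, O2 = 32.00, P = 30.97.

173.4 g

n(P4O10) = 307.70 g / 283.88 g/mol = 1.0839 mol.
From the equation the P4O10:O2 mole ratio is 1:5, so n(O2) = 1.0839 × 5/1 = 5.4195 mol.
Mass of O2 = 5.4195 mol × 32.00 g/mol = 173.43 g.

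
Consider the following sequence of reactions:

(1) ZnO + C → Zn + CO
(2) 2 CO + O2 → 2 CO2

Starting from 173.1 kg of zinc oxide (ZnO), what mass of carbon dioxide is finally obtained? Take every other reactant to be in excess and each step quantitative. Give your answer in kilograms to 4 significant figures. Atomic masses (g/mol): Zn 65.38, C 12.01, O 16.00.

93.61 kg

M(ZnO) = 65.38 + 16.00 = 81.38 g/mol.
M(CO2) = 12.01 + 2(16.00) = 44.01 g/mol.
173.1 kg = 173100 g.
n(ZnO) = 173100 / 81.38 = 2127.1 mol.
Step 1 gives a 1:1 ratio of ZnO to CO, so n(CO) = 2127.1 mol.
In step 2 the CO:CO2 ratio is 2:2, so n(CO2) = 2127.1 mol.
Mass of CO2 = 2127.1 × 44.01 = 93612 g = 93.61 kg.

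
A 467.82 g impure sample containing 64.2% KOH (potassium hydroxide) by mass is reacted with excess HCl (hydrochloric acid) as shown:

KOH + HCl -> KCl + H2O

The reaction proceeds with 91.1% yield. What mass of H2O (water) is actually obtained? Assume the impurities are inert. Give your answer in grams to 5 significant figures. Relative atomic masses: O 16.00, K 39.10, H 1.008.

Pure KOH available = 467.82 g × 0.642 = 300.340 g.
M(KOH) = 39.10 + 16.00 + 1.008 = 56.108 g/mol.
M(H2O) = 2(1.008) + 16.00 = 18.016 g/mol.
n(KOH) = 300.340 g / 56.108 g/mol = 5.35290 mol.
From the equation the KOH:H2O mole ratio is 1:1, so n(H2O) = 5.35290 × 1/1 = 5.35290 mol.
Mass of H2O = 5.35290 mol × 18.016 g/mol = 96.4378 g.
Actual mass collected = 96.4378 g × 0.911 = 87.8549 g.

87.855 g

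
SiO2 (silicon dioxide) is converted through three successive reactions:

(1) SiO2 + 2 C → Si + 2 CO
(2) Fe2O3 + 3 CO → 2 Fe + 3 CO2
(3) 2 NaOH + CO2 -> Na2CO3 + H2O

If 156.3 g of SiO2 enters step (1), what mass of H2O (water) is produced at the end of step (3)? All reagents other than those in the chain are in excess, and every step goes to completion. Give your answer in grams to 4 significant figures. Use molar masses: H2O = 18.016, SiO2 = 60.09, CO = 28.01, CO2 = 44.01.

n(SiO2) = 156.3 / 60.09 = 2.6011 mol.
Reaction (1): SiO2→CO ratio 1:2 ⇒ n(CO) = 5.2022 mol.
Reaction (2): CO→CO2 ratio 3:3 ⇒ n(CO2) = 5.2022 mol.
Reaction (3): CO2→H2O ratio 1:1 ⇒ n(H2O) = 5.2022 mol.
Mass of H2O = 5.2022 × 18.016 = 93.723 g.

93.72 g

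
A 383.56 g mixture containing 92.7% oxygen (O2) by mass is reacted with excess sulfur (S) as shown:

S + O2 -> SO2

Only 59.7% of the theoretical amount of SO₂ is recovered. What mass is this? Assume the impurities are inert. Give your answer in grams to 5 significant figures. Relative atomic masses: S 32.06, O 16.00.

Pure O2 available = 383.56 g × 0.927 = 355.560 g.
M(O2) = 2(16.00) = 32.00 g/mol.
M(SO2) = 32.06 + 2(16.00) = 64.06 g/mol.
n(O2) = 355.560 g / 32.00 g/mol = 11.1113 mol.
From the equation the O2:SO2 mole ratio is 1:1, so n(SO2) = 11.1113 × 1/1 = 11.1113 mol.
Mass of SO2 = 11.1113 mol × 64.06 g/mol = 711.787 g.
Actual mass collected = 711.787 g × 0.597 = 424.937 g.

424.94 g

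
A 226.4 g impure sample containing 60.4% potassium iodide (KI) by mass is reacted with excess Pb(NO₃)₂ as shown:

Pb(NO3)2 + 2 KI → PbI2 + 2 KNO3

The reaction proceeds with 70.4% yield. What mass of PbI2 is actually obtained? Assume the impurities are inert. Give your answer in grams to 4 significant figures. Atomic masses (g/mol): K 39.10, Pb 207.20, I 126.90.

133.7 g

Pure KI available = 226.4 g × 0.604 = 136.75 g.
M(KI) = 39.10 + 126.90 = 166.00 g/mol.
M(PbI2) = 207.20 + 2(126.90) = 461.00 g/mol.
n(KI) = 136.75 g / 166.00 g/mol = 0.82377 mol.
From the equation the KI:PbI2 mole ratio is 2:1, so n(PbI2) = 0.82377 × 1/2 = 0.41188 mol.
Mass of PbI2 = 0.41188 mol × 461.00 g/mol = 189.88 g.
Actual mass collected = 189.88 g × 0.704 = 133.67 g.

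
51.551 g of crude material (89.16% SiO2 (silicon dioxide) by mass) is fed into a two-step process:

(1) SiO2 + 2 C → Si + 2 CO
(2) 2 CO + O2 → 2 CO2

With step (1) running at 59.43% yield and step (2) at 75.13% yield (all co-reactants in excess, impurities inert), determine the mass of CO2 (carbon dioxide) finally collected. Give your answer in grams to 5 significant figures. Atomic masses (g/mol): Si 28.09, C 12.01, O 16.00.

Pure SiO2 = 51.551 × 0.8916 = 45.9629 g.
M(SiO2) = 28.09 + 2(16.00) = 60.09 g/mol.
M(CO2) = 12.01 + 2(16.00) = 44.01 g/mol.
n(SiO2) = 45.9629 / 60.09 = 0.764901 mol.
Step 1 (SiO2:CO = 1:2): theoretical n(CO) = 1.52980 mol; at 59.43% yield, n(CO) = 0.909161 mol.
Step 2 (CO:CO2 = 2:2): theoretical n(CO2) = 0.909161 mol, so theoretical mass = 0.909161 × 44.01 = 40.0122 g.
At 75.13% yield, actual mass of CO2 = 40.0122 × 0.7513 = 30.0611 g.

30.061 g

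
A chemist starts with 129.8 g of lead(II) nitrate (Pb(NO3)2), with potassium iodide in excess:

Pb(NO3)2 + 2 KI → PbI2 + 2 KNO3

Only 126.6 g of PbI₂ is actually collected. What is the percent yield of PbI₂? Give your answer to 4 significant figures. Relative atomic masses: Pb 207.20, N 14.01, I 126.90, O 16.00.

M(Pb(NO3)2) = 207.20 + 2(14.01) + 6(16.00) = 331.22 g/mol.
M(PbI2) = 207.20 + 2(126.90) = 461.00 g/mol.
n(Pb(NO3)2) = 129.80 g / 331.22 g/mol = 0.39188 mol.
From the equation the Pb(NO3)2:PbI2 mole ratio is 1:1, so n(PbI2) = 0.39188 × 1/1 = 0.39188 mol.
Mass of PbI2 = 0.39188 mol × 461.00 g/mol = 180.66 g.
This is the theoretical yield. Percent yield = 126.6 g / 180.66 g × 100% = 70.077%.

70.08 %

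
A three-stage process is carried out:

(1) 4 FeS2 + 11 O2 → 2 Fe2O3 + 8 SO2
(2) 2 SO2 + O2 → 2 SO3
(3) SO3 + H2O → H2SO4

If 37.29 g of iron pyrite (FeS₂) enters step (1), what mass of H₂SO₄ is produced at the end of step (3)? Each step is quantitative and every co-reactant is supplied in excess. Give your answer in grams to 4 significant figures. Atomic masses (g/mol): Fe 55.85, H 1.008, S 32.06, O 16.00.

M(FeS2) = 55.85 + 2(32.06) = 119.97 g/mol.
M(H2SO4) = 2(1.008) + 32.06 + 4(16.00) = 98.076 g/mol.
n(FeS2) = 37.29 / 119.97 = 0.31083 mol.
Reaction (1): FeS2→SO2 ratio 4:8 ⇒ n(SO2) = 0.62166 mol.
Reaction (2): SO2→SO3 ratio 2:2 ⇒ n(SO3) = 0.62166 mol.
Reaction (3): SO3→H2SO4 ratio 1:1 ⇒ n(H2SO4) = 0.62166 mol.
Mass of H2SO4 = 0.62166 × 98.076 = 60.969 g.

60.97 g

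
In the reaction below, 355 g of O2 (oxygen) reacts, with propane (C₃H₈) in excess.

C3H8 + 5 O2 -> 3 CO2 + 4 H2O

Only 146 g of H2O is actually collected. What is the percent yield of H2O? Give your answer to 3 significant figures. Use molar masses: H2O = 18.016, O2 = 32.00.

n(O2) = 355.0 g / 32.00 g/mol = 11.09 mol.
From the equation the O2:H2O mole ratio is 5:4, so n(H2O) = 11.09 × 4/5 = 8.875 mol.
Mass of H2O = 8.875 mol × 18.016 g/mol = 159.9 g.
This is the theoretical yield. Percent yield = 146 g / 159.9 g × 100% = 91.31%.

91.3 %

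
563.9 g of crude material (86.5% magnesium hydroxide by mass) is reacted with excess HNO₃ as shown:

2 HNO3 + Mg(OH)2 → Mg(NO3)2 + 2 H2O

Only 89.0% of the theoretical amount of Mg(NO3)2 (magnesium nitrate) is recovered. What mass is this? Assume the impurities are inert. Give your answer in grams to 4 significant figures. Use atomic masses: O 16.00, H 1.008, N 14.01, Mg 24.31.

Pure Mg(OH)2 available = 563.9 g × 0.865 = 487.77 g.
M(Mg(OH)2) = 24.31 + 2(16.00) + 2(1.008) = 58.326 g/mol.
M(Mg(NO3)2) = 24.31 + 2(14.01) + 6(16.00) = 148.33 g/mol.
n(Mg(OH)2) = 487.77 g / 58.326 g/mol = 8.3629 mol.
From the equation the Mg(OH)2:Mg(NO3)2 mole ratio is 1:1, so n(Mg(NO3)2) = 8.3629 × 1/1 = 8.3629 mol.
Mass of Mg(NO3)2 = 8.3629 mol × 148.33 g/mol = 1240.5 g.
Actual mass collected = 1240.5 g × 0.890 = 1104.0 g.

1104 g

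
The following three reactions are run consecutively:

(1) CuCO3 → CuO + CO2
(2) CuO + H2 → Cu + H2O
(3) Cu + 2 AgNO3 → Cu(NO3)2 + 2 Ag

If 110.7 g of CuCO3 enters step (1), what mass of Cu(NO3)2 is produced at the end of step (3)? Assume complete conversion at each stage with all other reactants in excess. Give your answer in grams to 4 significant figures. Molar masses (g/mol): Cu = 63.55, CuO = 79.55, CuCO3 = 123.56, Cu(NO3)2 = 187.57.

168.0 g

n(CuCO3) = 110.7 / 123.56 = 0.89592 mol.
Reaction (1): CuCO3→CuO ratio 1:1 ⇒ n(CuO) = 0.89592 mol.
Reaction (2): CuO→Cu ratio 1:1 ⇒ n(Cu) = 0.89592 mol.
Reaction (3): Cu→Cu(NO3)2 ratio 1:1 ⇒ n(Cu(NO3)2) = 0.89592 mol.
Mass of Cu(NO3)2 = 0.89592 × 187.57 = 168.05 g.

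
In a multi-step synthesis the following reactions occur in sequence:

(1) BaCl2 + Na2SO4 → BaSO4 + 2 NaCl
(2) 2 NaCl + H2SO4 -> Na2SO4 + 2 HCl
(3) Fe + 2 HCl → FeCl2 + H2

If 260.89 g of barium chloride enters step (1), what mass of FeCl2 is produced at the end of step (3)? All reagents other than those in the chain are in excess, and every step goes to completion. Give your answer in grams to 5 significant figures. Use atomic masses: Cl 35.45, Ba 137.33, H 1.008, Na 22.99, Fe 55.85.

158.80 g

M(BaCl2) = 137.33 + 2(35.45) = 208.23 g/mol.
M(FeCl2) = 55.85 + 2(35.45) = 126.75 g/mol.
n(BaCl2) = 260.89 / 208.23 = 1.25289 mol.
Reaction (1): BaCl2→NaCl ratio 1:2 ⇒ n(NaCl) = 2.50579 mol.
Reaction (2): NaCl→HCl ratio 2:2 ⇒ n(HCl) = 2.50579 mol.
Reaction (3): HCl→FeCl2 ratio 2:1 ⇒ n(FeCl2) = 1.25289 mol.
Mass of FeCl2 = 1.25289 × 126.75 = 158.804 g.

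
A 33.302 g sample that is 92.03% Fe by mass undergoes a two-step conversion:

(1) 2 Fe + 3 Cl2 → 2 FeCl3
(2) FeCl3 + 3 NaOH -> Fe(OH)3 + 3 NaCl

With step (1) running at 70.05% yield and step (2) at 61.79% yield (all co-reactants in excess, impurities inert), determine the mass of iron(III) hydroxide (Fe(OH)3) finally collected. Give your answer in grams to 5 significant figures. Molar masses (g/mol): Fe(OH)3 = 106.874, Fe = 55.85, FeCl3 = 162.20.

Pure Fe = 33.302 × 0.9203 = 30.6478 g.
n(Fe) = 30.6478 / 55.85 = 0.548753 mol.
Step 1 (Fe:FeCl3 = 2:2): theoretical n(FeCl3) = 0.548753 mol; at 70.05% yield, n(FeCl3) = 0.384401 mol.
Step 2 (FeCl3:Fe(OH)3 = 1:1): theoretical n(Fe(OH)3) = 0.384401 mol, so theoretical mass = 0.384401 × 106.874 = 41.0825 g.
At 61.79% yield, actual mass of Fe(OH)3 = 41.0825 × 0.6179 = 25.3849 g.

25.385 g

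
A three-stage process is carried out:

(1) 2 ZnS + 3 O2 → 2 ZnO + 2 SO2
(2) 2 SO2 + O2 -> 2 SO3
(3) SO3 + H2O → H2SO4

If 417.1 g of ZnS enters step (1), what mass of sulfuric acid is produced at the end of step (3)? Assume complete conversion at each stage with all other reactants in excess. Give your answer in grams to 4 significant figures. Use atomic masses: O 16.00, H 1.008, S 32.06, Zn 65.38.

419.8 g

M(ZnS) = 65.38 + 32.06 = 97.44 g/mol.
M(H2SO4) = 2(1.008) + 32.06 + 4(16.00) = 98.076 g/mol.
n(ZnS) = 417.1 / 97.44 = 4.2806 mol.
Reaction (1): ZnS→SO2 ratio 2:2 ⇒ n(SO2) = 4.2806 mol.
Reaction (2): SO2→SO3 ratio 2:2 ⇒ n(SO3) = 4.2806 mol.
Reaction (3): SO3→H2SO4 ratio 1:1 ⇒ n(H2SO4) = 4.2806 mol.
Mass of H2SO4 = 4.2806 × 98.076 = 419.82 g.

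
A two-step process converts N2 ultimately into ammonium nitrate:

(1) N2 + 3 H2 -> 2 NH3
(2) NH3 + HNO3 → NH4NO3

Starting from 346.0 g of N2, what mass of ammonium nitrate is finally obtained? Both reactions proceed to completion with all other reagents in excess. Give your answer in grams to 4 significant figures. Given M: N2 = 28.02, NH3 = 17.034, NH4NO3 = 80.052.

n(N2) = 346.00 / 28.02 = 12.348 mol.
Step 1 gives a 1:2 ratio of N2 to NH3, so n(NH3) = 24.697 mol.
In step 2 the NH3:NH4NO3 ratio is 1:1, so n(NH4NO3) = 24.697 mol.
Mass of NH4NO3 = 24.697 × 80.052 = 1977.0 g.

1977 g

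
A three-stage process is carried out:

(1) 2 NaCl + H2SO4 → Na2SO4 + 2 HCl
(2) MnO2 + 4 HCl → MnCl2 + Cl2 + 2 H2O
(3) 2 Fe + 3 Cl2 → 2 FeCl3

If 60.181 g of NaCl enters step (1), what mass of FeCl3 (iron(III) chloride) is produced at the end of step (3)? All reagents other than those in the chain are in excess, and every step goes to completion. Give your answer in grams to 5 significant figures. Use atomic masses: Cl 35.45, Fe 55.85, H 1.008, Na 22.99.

27.839 g

M(NaCl) = 22.99 + 35.45 = 58.44 g/mol.
M(FeCl3) = 55.85 + 3(35.45) = 162.20 g/mol.
n(NaCl) = 60.181 / 58.44 = 1.02979 mol.
Reaction (1): NaCl→HCl ratio 2:2 ⇒ n(HCl) = 1.02979 mol.
Reaction (2): HCl→Cl2 ratio 4:1 ⇒ n(Cl2) = 0.257448 mol.
Reaction (3): Cl2→FeCl3 ratio 3:2 ⇒ n(FeCl3) = 0.171632 mol.
Mass of FeCl3 = 0.171632 × 162.20 = 27.8387 g.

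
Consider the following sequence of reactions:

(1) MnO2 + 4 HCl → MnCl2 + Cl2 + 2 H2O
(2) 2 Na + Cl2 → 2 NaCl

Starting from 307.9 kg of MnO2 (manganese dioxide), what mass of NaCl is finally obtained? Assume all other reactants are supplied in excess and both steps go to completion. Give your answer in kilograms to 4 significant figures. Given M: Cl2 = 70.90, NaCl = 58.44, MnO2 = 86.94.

307.9 kg = 307900 g.
n(MnO2) = 307900 / 86.94 = 3541.5 mol.
Step 1 gives a 1:1 ratio of MnO2 to Cl2, so n(Cl2) = 3541.5 mol.
In step 2 the Cl2:NaCl ratio is 1:2, so n(NaCl) = 7083.0 mol.
Mass of NaCl = 7083.0 × 58.44 = 413930 g = 413.9 kg.

413.9 kg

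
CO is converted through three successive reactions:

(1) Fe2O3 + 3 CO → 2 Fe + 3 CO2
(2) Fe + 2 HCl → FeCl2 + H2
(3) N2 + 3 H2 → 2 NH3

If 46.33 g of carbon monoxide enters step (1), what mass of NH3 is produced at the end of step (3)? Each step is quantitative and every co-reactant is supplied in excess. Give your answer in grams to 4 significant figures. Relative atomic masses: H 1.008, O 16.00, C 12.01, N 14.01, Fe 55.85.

M(CO) = 12.01 + 16.00 = 28.01 g/mol.
M(NH3) = 14.01 + 3(1.008) = 17.034 g/mol.
n(CO) = 46.33 / 28.01 = 1.6541 mol.
Reaction (1): CO→Fe ratio 3:2 ⇒ n(Fe) = 1.1027 mol.
Reaction (2): Fe→H2 ratio 1:1 ⇒ n(H2) = 1.1027 mol.
Reaction (3): H2→NH3 ratio 3:2 ⇒ n(NH3) = 0.73513 mol.
Mass of NH3 = 0.73513 × 17.034 = 12.522 g.

12.52 g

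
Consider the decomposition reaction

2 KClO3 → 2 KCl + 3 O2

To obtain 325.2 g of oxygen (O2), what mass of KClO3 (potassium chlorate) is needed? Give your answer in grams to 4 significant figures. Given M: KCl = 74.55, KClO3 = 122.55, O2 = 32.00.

830.3 g

n(O2) = 325.20 g / 32.00 g/mol = 10.162 mol.
From the equation the O2:KClO3 mole ratio is 3:2, so n(KClO3) = 10.162 × 2/3 = 6.7750 mol.
Mass of KClO3 = 6.7750 mol × 122.55 g/mol = 830.28 g.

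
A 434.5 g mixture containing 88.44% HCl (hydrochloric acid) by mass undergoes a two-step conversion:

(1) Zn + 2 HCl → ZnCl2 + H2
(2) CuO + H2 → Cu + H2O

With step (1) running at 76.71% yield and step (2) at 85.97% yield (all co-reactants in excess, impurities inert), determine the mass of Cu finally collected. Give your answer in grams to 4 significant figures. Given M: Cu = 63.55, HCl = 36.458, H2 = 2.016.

220.9 g

Pure HCl = 434.5 × 0.8844 = 384.27 g.
n(HCl) = 384.27 / 36.458 = 10.540 mol.
Step 1 (HCl:H2 = 2:1): theoretical n(H2) = 5.2701 mol; at 76.71% yield, n(H2) = 4.0427 mol.
Step 2 (H2:Cu = 1:1): theoretical n(Cu) = 4.0427 mol, so theoretical mass = 4.0427 × 63.55 = 256.91 g.
At 85.97% yield, actual mass of Cu = 256.91 × 0.8597 = 220.87 g.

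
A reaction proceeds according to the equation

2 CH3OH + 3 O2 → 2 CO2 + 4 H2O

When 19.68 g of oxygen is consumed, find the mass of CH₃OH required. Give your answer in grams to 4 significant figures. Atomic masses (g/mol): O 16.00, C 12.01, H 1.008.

13.14 g

M(O2) = 2(16.00) = 32.00 g/mol.
M(CH3OH) = 12.01 + 4(1.008) + 16.00 = 32.042 g/mol.
n(O2) = 19.680 g / 32.00 g/mol = 0.61500 mol.
From the equation the O2:CH3OH mole ratio is 3:2, so n(CH3OH) = 0.61500 × 2/3 = 0.41000 mol.
Mass of CH3OH = 0.41000 mol × 32.042 g/mol = 13.137 g.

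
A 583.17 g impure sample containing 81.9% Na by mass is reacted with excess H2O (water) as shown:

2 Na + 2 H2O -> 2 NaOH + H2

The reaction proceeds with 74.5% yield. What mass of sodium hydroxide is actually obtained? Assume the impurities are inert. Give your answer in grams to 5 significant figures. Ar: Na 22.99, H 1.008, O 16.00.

Pure Na available = 583.17 g × 0.819 = 477.616 g.
M(Na) = 22.99 g/mol.
M(NaOH) = 22.99 + 16.00 + 1.008 = 39.998 g/mol.
n(Na) = 477.616 g / 22.99 g/mol = 20.7750 mol.
From the equation the Na:NaOH mole ratio is 2:2, so n(NaOH) = 20.7750 × 2/2 = 20.7750 mol.
Mass of NaOH = 20.7750 mol × 39.998 g/mol = 830.957 g.
Actual mass collected = 830.957 g × 0.745 = 619.063 g.

619.06 g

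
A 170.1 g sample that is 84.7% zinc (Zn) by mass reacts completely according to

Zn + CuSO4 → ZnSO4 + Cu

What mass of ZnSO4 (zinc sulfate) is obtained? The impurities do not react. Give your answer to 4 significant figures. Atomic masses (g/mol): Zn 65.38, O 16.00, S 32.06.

355.8 g

Mass of pure Zn = 170.1 g × 0.847 = 144.07 g.
M(Zn) = 65.38 g/mol.
M(ZnSO4) = 65.38 + 32.06 + 4(16.00) = 161.44 g/mol.
n(Zn) = 144.07 g / 65.38 g/mol = 2.2037 mol.
From the equation the Zn:ZnSO4 mole ratio is 1:1, so n(ZnSO4) = 2.2037 × 1/1 = 2.2037 mol.
Mass of ZnSO4 = 2.2037 mol × 161.44 g/mol = 355.76 g.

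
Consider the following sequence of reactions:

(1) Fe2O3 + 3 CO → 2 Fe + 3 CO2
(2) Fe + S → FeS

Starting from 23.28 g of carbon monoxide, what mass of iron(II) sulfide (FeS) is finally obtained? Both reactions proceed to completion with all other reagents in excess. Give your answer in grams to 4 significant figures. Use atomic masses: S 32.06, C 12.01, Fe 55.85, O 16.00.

48.71 g

M(CO) = 12.01 + 16.00 = 28.01 g/mol.
M(FeS) = 55.85 + 32.06 = 87.91 g/mol.
n(CO) = 23.280 / 28.01 = 0.83113 mol.
Step 1 gives a 3:2 ratio of CO to Fe, so n(Fe) = 0.55409 mol.
In step 2 the Fe:FeS ratio is 1:1, so n(FeS) = 0.55409 mol.
Mass of FeS = 0.55409 × 87.91 = 48.710 g.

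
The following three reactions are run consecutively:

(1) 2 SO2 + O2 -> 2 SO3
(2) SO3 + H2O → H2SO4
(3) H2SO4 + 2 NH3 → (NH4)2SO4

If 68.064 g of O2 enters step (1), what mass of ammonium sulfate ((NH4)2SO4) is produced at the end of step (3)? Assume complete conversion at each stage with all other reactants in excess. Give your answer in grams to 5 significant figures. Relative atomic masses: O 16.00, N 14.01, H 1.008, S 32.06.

M(O2) = 2(16.00) = 32.00 g/mol.
M((NH4)2SO4) = 2(14.01) + 8(1.008) + 32.06 + 4(16.00) = 132.144 g/mol.
n(O2) = 68.064 / 32.00 = 2.12700 mol.
Reaction (1): O2→SO3 ratio 1:2 ⇒ n(SO3) = 4.25400 mol.
Reaction (2): SO3→H2SO4 ratio 1:1 ⇒ n(H2SO4) = 4.25400 mol.
Reaction (3): H2SO4→(NH4)2SO4 ratio 1:1 ⇒ n((NH4)2SO4) = 4.25400 mol.
Mass of (NH4)2SO4 = 4.25400 × 132.144 = 562.141 g.

562.14 g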